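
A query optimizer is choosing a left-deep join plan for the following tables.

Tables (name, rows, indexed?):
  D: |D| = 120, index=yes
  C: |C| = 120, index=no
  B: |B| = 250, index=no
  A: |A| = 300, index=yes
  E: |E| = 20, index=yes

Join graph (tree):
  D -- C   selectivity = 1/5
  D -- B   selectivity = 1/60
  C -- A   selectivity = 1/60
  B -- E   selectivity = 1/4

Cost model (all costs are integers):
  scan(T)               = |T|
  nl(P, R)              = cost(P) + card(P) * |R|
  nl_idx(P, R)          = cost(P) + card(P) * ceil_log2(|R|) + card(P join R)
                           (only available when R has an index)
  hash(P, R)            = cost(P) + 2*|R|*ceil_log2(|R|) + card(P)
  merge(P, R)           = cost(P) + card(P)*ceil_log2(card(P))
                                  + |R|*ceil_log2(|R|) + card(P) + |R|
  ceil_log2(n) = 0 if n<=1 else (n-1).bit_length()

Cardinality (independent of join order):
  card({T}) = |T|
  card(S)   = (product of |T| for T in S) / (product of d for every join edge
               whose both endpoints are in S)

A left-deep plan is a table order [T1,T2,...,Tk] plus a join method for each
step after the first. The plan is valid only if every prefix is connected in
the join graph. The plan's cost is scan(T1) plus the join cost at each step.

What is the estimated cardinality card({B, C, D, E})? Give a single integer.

60000

Tables in S: B(250), C(120), D(120), E(20)
Edges inside S: D-C(d=5), D-B(d=60), B-E(d=4)
numerator = 250 * 120 * 120 * 20 = 72000000
denominator = 5 * 60 * 4 = 1200
card(S) = 72000000 / 1200 = 60000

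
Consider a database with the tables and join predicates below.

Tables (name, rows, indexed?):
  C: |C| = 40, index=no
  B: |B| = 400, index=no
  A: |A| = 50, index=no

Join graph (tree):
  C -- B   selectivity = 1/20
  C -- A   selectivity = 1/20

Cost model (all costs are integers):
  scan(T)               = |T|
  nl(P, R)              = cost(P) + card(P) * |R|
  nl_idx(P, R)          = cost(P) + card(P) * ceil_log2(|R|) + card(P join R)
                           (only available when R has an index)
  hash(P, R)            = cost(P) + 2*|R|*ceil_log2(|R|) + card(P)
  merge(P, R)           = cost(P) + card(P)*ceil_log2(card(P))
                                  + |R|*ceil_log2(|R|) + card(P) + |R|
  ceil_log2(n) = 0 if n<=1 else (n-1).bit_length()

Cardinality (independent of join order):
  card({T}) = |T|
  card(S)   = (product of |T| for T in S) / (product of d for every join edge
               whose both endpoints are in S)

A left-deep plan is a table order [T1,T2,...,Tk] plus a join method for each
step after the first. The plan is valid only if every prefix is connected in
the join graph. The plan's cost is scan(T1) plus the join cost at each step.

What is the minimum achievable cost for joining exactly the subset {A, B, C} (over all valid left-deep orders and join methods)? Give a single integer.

2680

Selinger DP over subsets of {A,B,C}:
  {C}: scan cost=40, card=40
  {B}: scan cost=400, card=400
  {A}: scan cost=50, card=50
  {BC}: card=800; try (C,hash)→1280, (B,merge)→4320, (C,merge)→4680, (B,hash)→7280, (B,nl)→16040, (C,nl)→16400; best=1280 via (C,hash)
  {AC}: card=100; try (C,hash)→580, (A,merge)→670, (C,merge)→680, (A,hash)→680, (A,nl)→2040, (C,nl)→2050; best=580 via (C,hash)
  {ABC}: card=2000; try (A,hash)→2680, (B,merge)→5380, (B,hash)→7880, (A,merge)→10430, (B,nl)→40580, (A,nl)→41280; best=2680 via (A,hash)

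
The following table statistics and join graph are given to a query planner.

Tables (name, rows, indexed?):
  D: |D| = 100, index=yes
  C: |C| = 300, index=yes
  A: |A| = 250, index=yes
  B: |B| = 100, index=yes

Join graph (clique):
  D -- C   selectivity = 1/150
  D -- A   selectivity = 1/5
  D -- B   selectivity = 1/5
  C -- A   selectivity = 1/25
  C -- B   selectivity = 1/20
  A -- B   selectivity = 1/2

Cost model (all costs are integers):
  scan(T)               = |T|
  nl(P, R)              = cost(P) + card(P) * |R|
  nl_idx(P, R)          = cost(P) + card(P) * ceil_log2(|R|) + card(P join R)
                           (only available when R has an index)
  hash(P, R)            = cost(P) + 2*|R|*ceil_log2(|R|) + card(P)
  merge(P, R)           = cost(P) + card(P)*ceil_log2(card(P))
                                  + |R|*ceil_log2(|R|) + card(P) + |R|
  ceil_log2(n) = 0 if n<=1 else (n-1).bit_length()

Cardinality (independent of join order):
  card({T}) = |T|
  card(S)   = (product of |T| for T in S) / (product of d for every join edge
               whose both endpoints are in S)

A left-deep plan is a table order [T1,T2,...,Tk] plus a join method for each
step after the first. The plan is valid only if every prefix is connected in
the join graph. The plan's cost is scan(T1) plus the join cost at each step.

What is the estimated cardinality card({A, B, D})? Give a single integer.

50000

Tables in S: A(250), B(100), D(100)
Edges inside S: D-A(d=5), D-B(d=5), A-B(d=2)
numerator = 250 * 100 * 100 = 2500000
denominator = 5 * 5 * 2 = 50
card(S) = 2500000 / 50 = 50000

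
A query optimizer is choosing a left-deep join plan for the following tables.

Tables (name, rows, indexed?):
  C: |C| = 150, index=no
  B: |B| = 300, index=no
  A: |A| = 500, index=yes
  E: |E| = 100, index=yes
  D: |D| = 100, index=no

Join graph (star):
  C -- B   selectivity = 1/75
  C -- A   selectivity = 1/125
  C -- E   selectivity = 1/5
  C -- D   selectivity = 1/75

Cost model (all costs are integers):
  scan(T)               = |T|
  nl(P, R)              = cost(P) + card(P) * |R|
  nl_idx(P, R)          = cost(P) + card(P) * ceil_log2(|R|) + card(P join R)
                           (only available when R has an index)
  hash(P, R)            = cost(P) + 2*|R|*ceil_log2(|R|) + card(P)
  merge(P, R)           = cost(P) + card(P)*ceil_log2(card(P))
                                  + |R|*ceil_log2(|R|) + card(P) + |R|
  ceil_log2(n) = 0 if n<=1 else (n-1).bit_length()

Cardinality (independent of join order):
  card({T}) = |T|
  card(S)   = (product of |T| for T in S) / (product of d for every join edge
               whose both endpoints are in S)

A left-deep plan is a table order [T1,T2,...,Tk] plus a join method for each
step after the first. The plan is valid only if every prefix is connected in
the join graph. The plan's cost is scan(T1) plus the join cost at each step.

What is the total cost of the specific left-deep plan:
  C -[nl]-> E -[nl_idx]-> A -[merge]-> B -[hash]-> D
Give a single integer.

286550

step 1: scan C: cost=150, card=150
step 2: join E via nl
    card(P join E) = 150*100/(5) = 3000
    cost = 150 + 150*100 = 15150
step 3: join A via nl_idx
    card(P join A) = 3000*500/(125) = 12000
    cost = 15150 + 3000*9 + 12000 = 54150
step 4: join B via merge
    card(P join B) = 12000*300/(75) = 48000
    cost = 54150 + 12000*14 + 300*9 + 12000 + 300 = 237150
step 5: join D via hash
    card(P join D) = 48000*100/(75) = 64000
    cost = 237150 + 2*100*7 + 48000 = 286550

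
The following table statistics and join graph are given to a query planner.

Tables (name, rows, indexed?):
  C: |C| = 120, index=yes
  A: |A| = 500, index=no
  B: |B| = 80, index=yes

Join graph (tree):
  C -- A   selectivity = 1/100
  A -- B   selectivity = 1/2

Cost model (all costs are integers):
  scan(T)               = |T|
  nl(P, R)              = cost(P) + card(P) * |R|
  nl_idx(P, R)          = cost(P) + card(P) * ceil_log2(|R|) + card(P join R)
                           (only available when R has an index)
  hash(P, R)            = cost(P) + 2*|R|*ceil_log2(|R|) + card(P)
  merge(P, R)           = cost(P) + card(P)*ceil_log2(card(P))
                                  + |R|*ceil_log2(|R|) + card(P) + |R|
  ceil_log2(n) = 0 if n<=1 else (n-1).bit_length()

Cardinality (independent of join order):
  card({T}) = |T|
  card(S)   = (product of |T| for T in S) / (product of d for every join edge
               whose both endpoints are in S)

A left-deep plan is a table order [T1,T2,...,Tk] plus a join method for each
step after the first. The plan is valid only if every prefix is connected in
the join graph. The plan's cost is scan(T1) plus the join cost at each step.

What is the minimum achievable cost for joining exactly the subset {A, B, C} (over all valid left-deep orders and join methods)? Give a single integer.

Selinger DP over subsets of {A,B,C}:
  {C}: scan cost=120, card=120
  {A}: scan cost=500, card=500
  {B}: scan cost=80, card=80
  {AC}: card=600; try (C,hash)→2680, (C,nl_idx)→4600, (A,merge)→6080, (C,merge)→6460, (A,hash)→9240, (A,nl)→60120 …(+1); best=2680 via (C,hash)
  {AB}: card=20000; try (B,hash)→2120, (A,merge)→5720, (B,merge)→6140, (A,hash)→9160, (B,nl_idx)→24000, (A,nl)→40080 …(+1); best=2120 via (B,hash)
  {ABC}: card=24000; try (B,hash)→4400, (B,merge)→9920, (C,hash)→23800, (B,nl_idx)→30880, (B,nl)→50680, (C,nl_idx)→166120 …(+2); best=4400 via (B,hash)

4400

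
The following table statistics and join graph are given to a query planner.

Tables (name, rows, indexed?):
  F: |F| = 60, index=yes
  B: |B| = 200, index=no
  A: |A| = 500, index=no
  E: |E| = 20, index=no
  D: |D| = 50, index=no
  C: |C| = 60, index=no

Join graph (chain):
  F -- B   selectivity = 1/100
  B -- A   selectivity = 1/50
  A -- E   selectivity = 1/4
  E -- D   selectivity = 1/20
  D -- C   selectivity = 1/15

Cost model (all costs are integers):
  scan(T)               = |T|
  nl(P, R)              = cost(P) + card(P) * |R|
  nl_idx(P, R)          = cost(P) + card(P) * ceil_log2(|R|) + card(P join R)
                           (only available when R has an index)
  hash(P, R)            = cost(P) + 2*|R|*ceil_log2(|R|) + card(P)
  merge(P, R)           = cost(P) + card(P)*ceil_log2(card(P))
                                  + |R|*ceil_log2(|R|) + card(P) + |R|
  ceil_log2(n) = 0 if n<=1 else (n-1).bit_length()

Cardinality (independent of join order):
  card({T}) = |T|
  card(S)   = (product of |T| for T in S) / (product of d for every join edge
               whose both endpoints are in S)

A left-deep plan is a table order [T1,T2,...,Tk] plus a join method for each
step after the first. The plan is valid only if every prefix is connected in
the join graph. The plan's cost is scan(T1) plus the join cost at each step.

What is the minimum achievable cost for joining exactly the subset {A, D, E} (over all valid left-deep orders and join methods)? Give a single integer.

4300

Selinger DP over subsets of {A,D,E}:
  {A}: scan cost=500, card=500
  {E}: scan cost=20, card=20
  {D}: scan cost=50, card=50
  {AE}: card=2500; try (E,hash)→1200, (A,merge)→5140, (E,merge)→5620, (A,hash)→9040, (A,nl)→10020, (E,nl)→10500; best=1200 via (E,hash)
  {DE}: card=50; try (E,hash)→300, (D,merge)→490, (E,merge)→520, (D,hash)→640, (D,nl)→1020, (E,nl)→1050; best=300 via (E,hash)
  {ADE}: card=6250; try (D,hash)→4300, (A,merge)→5650, (A,hash)→9350, (A,nl)→25300, (D,merge)→34050, (D,nl)→126200; best=4300 via (D,hash)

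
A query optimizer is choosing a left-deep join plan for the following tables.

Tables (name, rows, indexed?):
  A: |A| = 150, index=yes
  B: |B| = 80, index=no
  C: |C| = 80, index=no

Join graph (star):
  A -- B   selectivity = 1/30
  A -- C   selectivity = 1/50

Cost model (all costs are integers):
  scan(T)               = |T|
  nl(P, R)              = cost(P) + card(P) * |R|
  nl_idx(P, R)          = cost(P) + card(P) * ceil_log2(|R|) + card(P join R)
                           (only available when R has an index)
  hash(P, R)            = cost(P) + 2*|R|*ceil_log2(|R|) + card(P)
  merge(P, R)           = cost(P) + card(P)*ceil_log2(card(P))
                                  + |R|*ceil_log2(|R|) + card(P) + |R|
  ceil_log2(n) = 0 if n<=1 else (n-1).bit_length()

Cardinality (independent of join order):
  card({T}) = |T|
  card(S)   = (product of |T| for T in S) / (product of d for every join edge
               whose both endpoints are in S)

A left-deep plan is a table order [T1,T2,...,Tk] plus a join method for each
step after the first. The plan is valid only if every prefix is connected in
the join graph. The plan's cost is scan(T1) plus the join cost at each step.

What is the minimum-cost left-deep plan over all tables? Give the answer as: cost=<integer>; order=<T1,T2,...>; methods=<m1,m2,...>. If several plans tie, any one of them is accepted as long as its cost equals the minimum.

Selinger DP (subsets sized 1..n):
  {A}: scan cost=150, card=150
  {B}: scan cost=80, card=80
  {C}: scan cost=80, card=80
  {AB}: card=400; try (A,nl_idx)→1120, (B,hash)→1420, (A,merge)→2070, (B,merge)→2140, (A,hash)→2560, (A,nl)→12080 …(+1); best=1120 via (A,nl_idx)
  {AC}: card=240; try (A,nl_idx)→960, (C,hash)→1420, (A,merge)→2070, (C,merge)→2140, (A,hash)→2560, (A,nl)→12080 …(+1); best=960 via (A,nl_idx)
  {ABC}: card=640; try (B,hash)→2320, (C,hash)→2640, (B,merge)→3760, (C,merge)→5760, (B,nl)→20160, (C,nl)→33120; best=2320 via (B,hash)

cost=2320; order=C,A,B; methods=nl_idx,hash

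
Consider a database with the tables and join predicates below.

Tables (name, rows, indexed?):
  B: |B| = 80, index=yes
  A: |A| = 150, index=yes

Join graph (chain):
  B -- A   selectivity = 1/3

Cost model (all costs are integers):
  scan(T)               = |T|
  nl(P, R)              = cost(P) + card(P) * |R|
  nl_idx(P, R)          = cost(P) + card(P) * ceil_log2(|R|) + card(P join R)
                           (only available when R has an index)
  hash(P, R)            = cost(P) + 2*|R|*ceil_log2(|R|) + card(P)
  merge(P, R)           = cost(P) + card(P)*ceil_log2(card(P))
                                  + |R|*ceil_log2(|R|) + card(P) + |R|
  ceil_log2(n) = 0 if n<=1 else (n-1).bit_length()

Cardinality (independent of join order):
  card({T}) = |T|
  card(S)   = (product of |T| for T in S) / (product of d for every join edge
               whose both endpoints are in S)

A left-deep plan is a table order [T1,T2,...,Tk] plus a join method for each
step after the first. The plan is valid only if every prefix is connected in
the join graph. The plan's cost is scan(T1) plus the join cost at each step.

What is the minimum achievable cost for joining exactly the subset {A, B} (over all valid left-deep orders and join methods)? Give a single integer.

1420

Selinger DP over subsets of {A,B}:
  {B}: scan cost=80, card=80
  {A}: scan cost=150, card=150
  {AB}: card=4000; try (B,hash)→1420, (A,merge)→2070, (B,merge)→2140, (A,hash)→2560, (A,nl_idx)→4720, (B,nl_idx)→5200 …(+2); best=1420 via (B,hash)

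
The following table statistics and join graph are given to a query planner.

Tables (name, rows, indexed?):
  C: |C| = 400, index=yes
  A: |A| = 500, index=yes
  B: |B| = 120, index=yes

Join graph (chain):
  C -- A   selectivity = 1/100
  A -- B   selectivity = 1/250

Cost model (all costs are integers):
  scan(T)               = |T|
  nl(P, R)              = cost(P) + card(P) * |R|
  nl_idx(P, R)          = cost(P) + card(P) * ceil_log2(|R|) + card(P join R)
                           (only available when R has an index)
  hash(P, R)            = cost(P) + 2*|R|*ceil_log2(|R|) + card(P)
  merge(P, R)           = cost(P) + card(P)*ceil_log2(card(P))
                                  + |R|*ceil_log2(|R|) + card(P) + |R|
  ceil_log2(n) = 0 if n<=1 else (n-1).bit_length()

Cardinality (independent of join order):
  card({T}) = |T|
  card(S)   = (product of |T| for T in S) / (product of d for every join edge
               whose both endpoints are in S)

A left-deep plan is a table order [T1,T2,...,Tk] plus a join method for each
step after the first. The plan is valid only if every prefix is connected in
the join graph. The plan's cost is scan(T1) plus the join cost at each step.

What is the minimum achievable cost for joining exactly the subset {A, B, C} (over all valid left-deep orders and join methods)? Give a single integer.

Selinger DP over subsets of {A,B,C}:
  {C}: scan cost=400, card=400
  {A}: scan cost=500, card=500
  {B}: scan cost=120, card=120
  {AC}: card=2000; try (A,nl_idx)→6000, (C,nl_idx)→7000, (C,hash)→8200, (A,merge)→9400, (C,merge)→9500, (A,hash)→9800 …(+2); best=6000 via (A,nl_idx)
  {AB}: card=240; try (A,nl_idx)→1440, (B,hash)→2680, (B,nl_idx)→4240, (A,merge)→6080, (B,merge)→6460, (A,hash)→9240 …(+2); best=1440 via (A,nl_idx)
  {ABC}: card=960; try (C,nl_idx)→4560, (C,merge)→7600, (C,hash)→8880, (B,hash)→9680, (B,nl_idx)→20960, (B,merge)→30960 …(+2); best=4560 via (C,nl_idx)

4560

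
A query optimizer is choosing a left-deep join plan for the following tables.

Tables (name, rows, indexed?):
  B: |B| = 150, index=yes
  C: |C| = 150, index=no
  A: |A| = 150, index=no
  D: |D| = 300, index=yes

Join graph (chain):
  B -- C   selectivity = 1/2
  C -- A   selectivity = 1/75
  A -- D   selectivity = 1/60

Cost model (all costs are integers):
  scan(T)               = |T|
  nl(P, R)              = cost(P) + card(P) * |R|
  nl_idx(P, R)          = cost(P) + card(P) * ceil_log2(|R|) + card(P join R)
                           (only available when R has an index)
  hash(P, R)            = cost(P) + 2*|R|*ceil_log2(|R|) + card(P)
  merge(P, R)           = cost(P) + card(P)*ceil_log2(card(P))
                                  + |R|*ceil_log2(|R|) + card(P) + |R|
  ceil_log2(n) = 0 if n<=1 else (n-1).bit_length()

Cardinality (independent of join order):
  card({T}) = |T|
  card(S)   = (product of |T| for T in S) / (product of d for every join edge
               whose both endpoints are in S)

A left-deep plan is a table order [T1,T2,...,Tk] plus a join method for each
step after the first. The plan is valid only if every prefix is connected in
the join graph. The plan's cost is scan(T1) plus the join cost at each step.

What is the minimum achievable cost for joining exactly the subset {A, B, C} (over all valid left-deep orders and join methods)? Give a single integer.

5400

Selinger DP over subsets of {A,B,C}:
  {B}: scan cost=150, card=150
  {C}: scan cost=150, card=150
  {A}: scan cost=150, card=150
  {BC}: card=11250; try (C,hash)→2700, (B,hash)→2700, (C,merge)→2850, (B,merge)→2850, (B,nl_idx)→12600, (C,nl)→22650 …(+1); best=2700 via (C,hash)
  {AC}: card=300; try (C,hash)→2700, (A,hash)→2700, (C,merge)→2850, (A,merge)→2850, (C,nl)→22650, (A,nl)→22650; best=2700 via (C,hash)
  {ABC}: card=22500; try (B,hash)→5400, (B,merge)→7050, (A,hash)→16350, (B,nl_idx)→27600, (B,nl)→47700, (A,merge)→172800 …(+1); best=5400 via (B,hash)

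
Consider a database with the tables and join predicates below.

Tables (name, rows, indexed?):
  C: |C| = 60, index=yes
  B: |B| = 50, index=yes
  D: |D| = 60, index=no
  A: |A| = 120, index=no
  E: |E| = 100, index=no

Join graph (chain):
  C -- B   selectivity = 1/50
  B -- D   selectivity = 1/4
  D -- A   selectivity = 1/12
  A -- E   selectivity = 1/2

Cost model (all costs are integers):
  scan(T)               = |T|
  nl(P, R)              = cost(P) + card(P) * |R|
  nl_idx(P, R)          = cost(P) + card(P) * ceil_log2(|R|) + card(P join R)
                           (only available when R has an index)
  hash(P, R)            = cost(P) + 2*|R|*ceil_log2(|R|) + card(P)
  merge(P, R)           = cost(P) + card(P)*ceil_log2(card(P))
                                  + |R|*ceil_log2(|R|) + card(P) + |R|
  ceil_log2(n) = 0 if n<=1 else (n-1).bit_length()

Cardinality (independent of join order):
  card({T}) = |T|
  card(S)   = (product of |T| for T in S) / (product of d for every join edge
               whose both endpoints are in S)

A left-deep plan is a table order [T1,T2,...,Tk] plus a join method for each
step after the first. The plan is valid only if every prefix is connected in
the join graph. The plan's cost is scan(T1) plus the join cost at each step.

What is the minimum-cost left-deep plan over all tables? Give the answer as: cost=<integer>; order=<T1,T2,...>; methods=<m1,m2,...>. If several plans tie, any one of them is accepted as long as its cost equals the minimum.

Selinger DP (subsets sized 1..n):
  {C}: scan cost=60, card=60
  {B}: scan cost=50, card=50
  {D}: scan cost=60, card=60
  {A}: scan cost=120, card=120
  {E}: scan cost=100, card=100
  {BC}: card=60; try (C,nl_idx)→410, (B,nl_idx)→480, (B,hash)→720, (C,hash)→820, (C,merge)→820, (B,merge)→830 …(+2); best=410 via (C,nl_idx)
  {BD}: card=750; try (B,hash)→720, (D,hash)→820, (D,merge)→820, (B,merge)→830, (B,nl_idx)→1170, (D,nl)→3050 …(+1); best=720 via (B,hash)
  {AD}: card=600; try (D,hash)→960, (A,merge)→1440, (D,merge)→1500, (A,hash)→1800, (A,nl)→7260, (D,nl)→7320; best=960 via (D,hash)
  {AE}: card=6000; try (E,hash)→1640, (A,merge)→1860, (E,merge)→1880, (A,hash)→1880, (A,nl)→12100, (E,nl)→12120; best=1640 via (E,hash)
  {BCD}: card=900; try (D,hash)→1190, (D,merge)→1250, (C,hash)→2190, (D,nl)→4010, (C,nl_idx)→6120, (C,merge)→9390 …(+1); best=1190 via (D,hash)
  {ABD}: card=7500; try (B,hash)→2160, (A,hash)→3150, (B,merge)→7910, (A,merge)→9930, (B,nl_idx)→12060, (B,nl)→30960 …(+1); best=2160 via (B,hash)
  {ADE}: card=30000; try (E,hash)→2960, (E,merge)→8360, (D,hash)→8360, (E,nl)→60960, (D,merge)→86060, (D,nl)→361640; best=2960 via (E,hash)
  {ABCD}: card=9000; try (A,hash)→3770, (C,hash)→10380, (A,merge)→12050, (C,nl_idx)→56160, (C,merge)→107580, (A,nl)→109190 …(+1); best=3770 via (A,hash)
  {ABDE}: card=375000; try (E,hash)→11060, (B,hash)→33560, (E,merge)→107960, (B,merge)→483310, (B,nl_idx)→557960, (E,nl)→752160 …(+1); best=11060 via (E,hash)
  {ABCDE}: card=450000; try (E,hash)→14170, (E,merge)→139570, (C,hash)→386780, (E,nl)→903770, (C,nl_idx)→2711060, (C,merge)→7511480 …(+1); best=14170 via (E,hash)

cost=14170; order=B,C,D,A,E; methods=nl_idx,hash,hash,hash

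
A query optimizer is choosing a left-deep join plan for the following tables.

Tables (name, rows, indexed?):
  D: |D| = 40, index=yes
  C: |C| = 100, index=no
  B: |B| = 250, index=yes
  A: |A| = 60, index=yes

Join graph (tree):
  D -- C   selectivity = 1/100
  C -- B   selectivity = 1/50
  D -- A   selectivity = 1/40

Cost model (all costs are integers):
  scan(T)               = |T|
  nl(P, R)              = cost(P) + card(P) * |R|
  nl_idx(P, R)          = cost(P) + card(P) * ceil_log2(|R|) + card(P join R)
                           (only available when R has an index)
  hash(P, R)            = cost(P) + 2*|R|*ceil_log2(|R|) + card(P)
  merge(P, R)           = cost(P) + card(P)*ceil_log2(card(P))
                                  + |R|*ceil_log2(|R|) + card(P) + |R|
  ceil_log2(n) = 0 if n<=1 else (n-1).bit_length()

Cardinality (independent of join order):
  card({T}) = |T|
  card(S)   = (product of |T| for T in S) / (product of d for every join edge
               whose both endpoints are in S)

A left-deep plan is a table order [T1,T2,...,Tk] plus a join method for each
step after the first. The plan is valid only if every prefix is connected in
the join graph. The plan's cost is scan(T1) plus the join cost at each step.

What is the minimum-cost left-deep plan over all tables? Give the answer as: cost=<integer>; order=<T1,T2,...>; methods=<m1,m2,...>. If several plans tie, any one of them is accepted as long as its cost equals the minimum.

Selinger DP (subsets sized 1..n):
  {D}: scan cost=40, card=40
  {C}: scan cost=100, card=100
  {B}: scan cost=250, card=250
  {A}: scan cost=60, card=60
  {CD}: card=40; try (D,hash)→680, (D,nl_idx)→740, (C,merge)→1120, (D,merge)→1180, (C,hash)→1480, (C,nl)→4040 …(+1); best=680 via (D,hash)
  {AD}: card=60; try (A,nl_idx)→340, (D,nl_idx)→480, (D,hash)→600, (A,merge)→740, (D,merge)→760, (A,hash)→800 …(+2); best=340 via (A,nl_idx)
  {BC}: card=500; try (B,nl_idx)→1400, (C,hash)→1900, (B,merge)→3150, (C,merge)→3300, (B,hash)→4200, (B,nl)→25100 …(+1); best=1400 via (B,nl_idx)
  {BCD}: card=200; try (B,nl_idx)→1200, (D,hash)→2380, (B,merge)→3210, (D,nl_idx)→4600, (B,hash)→4720, (D,merge)→6680 …(+2); best=1200 via (B,nl_idx)
  {ACD}: card=60; try (A,nl_idx)→980, (A,merge)→1380, (A,hash)→1440, (C,merge)→1560, (C,hash)→1800, (A,nl)→3080 …(+1); best=980 via (A,nl_idx)
  {ABCD}: card=300; try (B,nl_idx)→1760, (A,hash)→2120, (A,nl_idx)→2700, (A,merge)→3420, (B,merge)→3650, (B,hash)→5040 …(+2); best=1760 via (B,nl_idx)

cost=1760; order=C,D,A,B; methods=hash,nl_idx,nl_idx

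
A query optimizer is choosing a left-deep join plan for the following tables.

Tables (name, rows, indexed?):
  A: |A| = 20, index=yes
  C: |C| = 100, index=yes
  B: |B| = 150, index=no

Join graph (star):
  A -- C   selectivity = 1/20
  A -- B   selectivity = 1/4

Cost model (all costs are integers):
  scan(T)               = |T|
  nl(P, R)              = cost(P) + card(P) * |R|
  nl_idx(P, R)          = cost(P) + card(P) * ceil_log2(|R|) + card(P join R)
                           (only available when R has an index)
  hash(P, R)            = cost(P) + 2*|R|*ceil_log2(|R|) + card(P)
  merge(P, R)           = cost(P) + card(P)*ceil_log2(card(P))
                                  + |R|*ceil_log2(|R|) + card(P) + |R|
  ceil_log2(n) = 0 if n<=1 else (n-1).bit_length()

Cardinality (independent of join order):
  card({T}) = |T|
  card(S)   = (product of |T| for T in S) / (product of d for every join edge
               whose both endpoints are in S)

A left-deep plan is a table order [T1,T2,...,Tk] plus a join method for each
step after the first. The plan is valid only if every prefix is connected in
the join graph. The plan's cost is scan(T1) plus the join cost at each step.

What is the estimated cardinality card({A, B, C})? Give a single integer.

Tables in S: A(20), B(150), C(100)
Edges inside S: A-C(d=20), A-B(d=4)
numerator = 20 * 150 * 100 = 300000
denominator = 20 * 4 = 80
card(S) = 300000 / 80 = 3750

3750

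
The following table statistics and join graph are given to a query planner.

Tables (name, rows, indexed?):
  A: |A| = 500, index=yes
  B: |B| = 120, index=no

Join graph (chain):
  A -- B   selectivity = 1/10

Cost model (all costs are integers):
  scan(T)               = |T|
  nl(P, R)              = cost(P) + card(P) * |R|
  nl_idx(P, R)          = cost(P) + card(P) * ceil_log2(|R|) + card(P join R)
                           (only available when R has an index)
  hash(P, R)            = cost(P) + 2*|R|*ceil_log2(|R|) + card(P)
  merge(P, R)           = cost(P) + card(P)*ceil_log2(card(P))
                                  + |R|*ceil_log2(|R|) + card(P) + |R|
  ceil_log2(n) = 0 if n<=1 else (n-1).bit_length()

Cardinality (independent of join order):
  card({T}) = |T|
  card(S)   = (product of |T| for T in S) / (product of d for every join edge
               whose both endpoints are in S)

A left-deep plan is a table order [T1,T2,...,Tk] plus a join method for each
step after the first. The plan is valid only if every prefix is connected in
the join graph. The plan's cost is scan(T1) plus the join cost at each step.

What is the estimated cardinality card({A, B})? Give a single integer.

6000

Tables in S: A(500), B(120)
Edges inside S: A-B(d=10)
numerator = 500 * 120 = 60000
denominator = 10 = 10
card(S) = 60000 / 10 = 6000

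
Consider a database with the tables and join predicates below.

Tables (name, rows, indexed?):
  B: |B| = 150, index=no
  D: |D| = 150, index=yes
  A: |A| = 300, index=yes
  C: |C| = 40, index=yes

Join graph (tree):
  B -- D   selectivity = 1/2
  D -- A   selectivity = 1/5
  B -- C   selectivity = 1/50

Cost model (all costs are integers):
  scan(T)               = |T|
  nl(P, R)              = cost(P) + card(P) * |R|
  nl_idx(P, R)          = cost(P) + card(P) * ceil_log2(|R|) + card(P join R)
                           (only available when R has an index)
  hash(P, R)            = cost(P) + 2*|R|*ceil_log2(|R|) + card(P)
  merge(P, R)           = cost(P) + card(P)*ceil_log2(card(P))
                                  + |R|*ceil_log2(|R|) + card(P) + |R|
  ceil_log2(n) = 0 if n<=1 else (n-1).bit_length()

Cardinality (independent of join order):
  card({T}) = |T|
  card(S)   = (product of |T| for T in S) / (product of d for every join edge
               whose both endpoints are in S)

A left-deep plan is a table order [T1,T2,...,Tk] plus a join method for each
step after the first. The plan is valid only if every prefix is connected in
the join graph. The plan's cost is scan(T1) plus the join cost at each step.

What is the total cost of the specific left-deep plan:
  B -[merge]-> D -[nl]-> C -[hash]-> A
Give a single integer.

467250

step 1: scan B: cost=150, card=150
step 2: join D via merge
    card(P join D) = 150*150/(2) = 11250
    cost = 150 + 150*8 + 150*8 + 150 + 150 = 2850
step 3: join C via nl
    card(P join C) = 11250*40/(50) = 9000
    cost = 2850 + 11250*40 = 452850
step 4: join A via hash
    card(P join A) = 9000*300/(5) = 540000
    cost = 452850 + 2*300*9 + 9000 = 467250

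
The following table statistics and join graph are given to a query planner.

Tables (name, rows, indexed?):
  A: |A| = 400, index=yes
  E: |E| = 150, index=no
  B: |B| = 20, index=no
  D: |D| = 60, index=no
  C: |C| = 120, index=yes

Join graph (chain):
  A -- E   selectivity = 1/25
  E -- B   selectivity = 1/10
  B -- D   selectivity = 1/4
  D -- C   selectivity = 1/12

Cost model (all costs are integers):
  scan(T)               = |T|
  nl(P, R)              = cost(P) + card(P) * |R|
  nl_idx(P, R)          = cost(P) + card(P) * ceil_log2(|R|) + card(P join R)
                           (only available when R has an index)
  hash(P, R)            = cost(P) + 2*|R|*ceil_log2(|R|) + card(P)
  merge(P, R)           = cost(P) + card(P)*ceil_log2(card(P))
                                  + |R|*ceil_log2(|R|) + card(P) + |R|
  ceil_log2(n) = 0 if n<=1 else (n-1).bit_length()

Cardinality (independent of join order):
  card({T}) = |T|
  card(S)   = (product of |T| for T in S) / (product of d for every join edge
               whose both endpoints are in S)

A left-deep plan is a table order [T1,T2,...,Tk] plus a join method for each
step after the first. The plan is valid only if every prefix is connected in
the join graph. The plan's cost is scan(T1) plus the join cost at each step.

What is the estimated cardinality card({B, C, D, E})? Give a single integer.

Tables in S: B(20), C(120), D(60), E(150)
Edges inside S: E-B(d=10), B-D(d=4), D-C(d=12)
numerator = 20 * 120 * 60 * 150 = 21600000
denominator = 10 * 4 * 12 = 480
card(S) = 21600000 / 480 = 45000

45000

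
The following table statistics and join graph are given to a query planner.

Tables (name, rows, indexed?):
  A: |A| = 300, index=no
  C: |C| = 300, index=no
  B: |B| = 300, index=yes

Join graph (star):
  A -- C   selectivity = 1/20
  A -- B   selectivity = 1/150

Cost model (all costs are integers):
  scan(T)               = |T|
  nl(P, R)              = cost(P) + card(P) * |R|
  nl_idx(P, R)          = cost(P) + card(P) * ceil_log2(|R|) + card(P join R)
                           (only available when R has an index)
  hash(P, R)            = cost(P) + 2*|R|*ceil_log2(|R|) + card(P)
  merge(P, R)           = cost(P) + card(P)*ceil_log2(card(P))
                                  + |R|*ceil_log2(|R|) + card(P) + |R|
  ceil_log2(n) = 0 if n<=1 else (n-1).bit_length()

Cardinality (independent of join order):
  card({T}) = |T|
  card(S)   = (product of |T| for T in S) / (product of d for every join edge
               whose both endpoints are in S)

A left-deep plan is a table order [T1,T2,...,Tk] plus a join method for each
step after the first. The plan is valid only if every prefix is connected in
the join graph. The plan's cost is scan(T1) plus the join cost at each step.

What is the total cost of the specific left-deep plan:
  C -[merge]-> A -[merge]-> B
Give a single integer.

72300

step 1: scan C: cost=300, card=300
step 2: join A via merge
    card(P join A) = 300*300/(20) = 4500
    cost = 300 + 300*9 + 300*9 + 300 + 300 = 6300
step 3: join B via merge
    card(P join B) = 4500*300/(150) = 9000
    cost = 6300 + 4500*13 + 300*9 + 4500 + 300 = 72300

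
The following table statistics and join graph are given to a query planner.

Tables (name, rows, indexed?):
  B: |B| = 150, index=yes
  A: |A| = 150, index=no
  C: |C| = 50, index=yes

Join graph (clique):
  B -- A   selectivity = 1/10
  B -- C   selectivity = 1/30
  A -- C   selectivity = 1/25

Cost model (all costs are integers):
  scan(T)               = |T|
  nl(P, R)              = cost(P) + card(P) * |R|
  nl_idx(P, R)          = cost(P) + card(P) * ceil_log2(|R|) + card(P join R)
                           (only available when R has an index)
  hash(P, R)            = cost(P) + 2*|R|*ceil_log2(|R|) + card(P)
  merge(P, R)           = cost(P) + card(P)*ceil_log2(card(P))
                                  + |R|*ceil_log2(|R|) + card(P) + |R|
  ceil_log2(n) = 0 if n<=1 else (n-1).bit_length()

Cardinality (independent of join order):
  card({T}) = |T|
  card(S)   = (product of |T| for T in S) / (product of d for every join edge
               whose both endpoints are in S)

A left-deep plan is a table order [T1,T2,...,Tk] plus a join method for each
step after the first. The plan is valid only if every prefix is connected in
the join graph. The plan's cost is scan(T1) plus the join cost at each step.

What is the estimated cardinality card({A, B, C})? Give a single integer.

150

Tables in S: A(150), B(150), C(50)
Edges inside S: B-A(d=10), B-C(d=30), A-C(d=25)
numerator = 150 * 150 * 50 = 1125000
denominator = 10 * 30 * 25 = 7500
card(S) = 1125000 / 7500 = 150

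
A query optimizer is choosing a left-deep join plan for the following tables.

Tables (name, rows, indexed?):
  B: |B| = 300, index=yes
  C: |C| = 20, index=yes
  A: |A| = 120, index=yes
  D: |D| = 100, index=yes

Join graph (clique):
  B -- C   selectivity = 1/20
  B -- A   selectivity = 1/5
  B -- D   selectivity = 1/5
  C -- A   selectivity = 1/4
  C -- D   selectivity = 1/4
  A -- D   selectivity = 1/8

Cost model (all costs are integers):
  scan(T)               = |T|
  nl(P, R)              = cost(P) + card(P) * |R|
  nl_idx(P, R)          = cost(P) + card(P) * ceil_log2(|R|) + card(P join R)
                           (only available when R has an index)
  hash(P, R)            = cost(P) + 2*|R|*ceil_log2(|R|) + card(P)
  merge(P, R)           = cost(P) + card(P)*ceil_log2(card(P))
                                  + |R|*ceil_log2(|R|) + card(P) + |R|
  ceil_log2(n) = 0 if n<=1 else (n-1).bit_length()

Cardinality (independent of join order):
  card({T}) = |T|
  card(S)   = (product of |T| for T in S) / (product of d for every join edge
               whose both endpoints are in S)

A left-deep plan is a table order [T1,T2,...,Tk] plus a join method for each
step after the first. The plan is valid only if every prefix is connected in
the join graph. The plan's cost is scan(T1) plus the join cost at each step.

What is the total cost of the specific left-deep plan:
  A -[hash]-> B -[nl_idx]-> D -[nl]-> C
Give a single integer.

434040

step 1: scan A: cost=120, card=120
step 2: join B via hash
    card(P join B) = 120*300/(5) = 7200
    cost = 120 + 2*300*9 + 120 = 5640
step 3: join D via nl_idx
    card(P join D) = 7200*100/(5*8) = 18000
    cost = 5640 + 7200*7 + 18000 = 74040
step 4: join C via nl
    card(P join C) = 18000*20/(20*4*4) = 1125
    cost = 74040 + 18000*20 = 434040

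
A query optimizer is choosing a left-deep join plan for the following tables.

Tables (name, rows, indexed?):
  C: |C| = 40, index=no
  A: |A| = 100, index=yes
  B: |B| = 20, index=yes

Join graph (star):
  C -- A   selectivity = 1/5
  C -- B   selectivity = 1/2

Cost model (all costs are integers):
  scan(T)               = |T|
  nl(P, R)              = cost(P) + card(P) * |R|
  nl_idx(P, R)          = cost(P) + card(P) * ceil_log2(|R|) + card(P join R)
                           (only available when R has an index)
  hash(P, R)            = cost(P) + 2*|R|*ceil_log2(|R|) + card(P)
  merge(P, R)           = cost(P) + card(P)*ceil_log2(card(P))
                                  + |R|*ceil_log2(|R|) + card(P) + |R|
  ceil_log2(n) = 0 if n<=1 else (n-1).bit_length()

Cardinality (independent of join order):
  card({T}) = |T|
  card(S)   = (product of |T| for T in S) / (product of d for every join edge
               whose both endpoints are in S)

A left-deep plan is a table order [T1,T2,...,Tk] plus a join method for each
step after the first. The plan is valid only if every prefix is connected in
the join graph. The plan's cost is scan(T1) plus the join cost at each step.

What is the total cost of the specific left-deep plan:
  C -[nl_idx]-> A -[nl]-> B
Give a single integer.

17120

step 1: scan C: cost=40, card=40
step 2: join A via nl_idx
    card(P join A) = 40*100/(5) = 800
    cost = 40 + 40*7 + 800 = 1120
step 3: join B via nl
    card(P join B) = 800*20/(2) = 8000
    cost = 1120 + 800*20 = 17120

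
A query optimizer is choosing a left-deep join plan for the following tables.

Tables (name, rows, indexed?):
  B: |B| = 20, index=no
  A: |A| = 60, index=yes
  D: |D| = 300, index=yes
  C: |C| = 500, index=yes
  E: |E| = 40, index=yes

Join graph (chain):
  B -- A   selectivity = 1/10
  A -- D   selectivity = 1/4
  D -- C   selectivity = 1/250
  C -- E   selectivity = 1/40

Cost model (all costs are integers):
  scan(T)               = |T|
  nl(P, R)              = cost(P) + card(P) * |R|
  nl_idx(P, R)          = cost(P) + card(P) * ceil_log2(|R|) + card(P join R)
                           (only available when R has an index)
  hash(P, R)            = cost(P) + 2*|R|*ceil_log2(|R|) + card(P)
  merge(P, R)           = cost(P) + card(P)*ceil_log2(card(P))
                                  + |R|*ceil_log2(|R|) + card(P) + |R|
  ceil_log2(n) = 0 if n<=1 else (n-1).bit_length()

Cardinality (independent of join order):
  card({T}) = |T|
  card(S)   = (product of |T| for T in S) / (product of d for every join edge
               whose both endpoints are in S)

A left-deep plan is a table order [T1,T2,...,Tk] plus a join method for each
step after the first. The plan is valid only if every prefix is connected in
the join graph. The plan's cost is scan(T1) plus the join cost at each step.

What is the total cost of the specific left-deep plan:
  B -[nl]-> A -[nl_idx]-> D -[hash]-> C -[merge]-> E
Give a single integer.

317580

step 1: scan B: cost=20, card=20
step 2: join A via nl
    card(P join A) = 20*60/(10) = 120
    cost = 20 + 20*60 = 1220
step 3: join D via nl_idx
    card(P join D) = 120*300/(4) = 9000
    cost = 1220 + 120*9 + 9000 = 11300
step 4: join C via hash
    card(P join C) = 9000*500/(250) = 18000
    cost = 11300 + 2*500*9 + 9000 = 29300
step 5: join E via merge
    card(P join E) = 18000*40/(40) = 18000
    cost = 29300 + 18000*15 + 40*6 + 18000 + 40 = 317580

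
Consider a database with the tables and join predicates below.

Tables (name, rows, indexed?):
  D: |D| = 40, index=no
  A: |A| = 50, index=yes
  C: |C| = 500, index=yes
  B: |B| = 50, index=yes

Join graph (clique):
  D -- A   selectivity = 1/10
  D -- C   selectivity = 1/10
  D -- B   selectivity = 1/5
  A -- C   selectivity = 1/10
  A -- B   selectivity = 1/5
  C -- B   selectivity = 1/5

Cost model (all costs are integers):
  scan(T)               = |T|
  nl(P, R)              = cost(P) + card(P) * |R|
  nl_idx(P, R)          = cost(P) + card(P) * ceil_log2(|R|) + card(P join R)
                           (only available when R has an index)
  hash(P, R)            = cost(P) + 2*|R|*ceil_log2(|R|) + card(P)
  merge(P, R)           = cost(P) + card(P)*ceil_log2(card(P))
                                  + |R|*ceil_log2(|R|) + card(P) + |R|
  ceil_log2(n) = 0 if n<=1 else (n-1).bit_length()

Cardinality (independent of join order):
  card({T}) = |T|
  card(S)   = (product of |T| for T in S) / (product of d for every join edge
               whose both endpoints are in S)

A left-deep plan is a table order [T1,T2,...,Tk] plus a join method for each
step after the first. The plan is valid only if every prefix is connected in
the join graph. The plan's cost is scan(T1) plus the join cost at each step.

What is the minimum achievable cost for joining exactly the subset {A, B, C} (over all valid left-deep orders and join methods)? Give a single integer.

Selinger DP over subsets of {A,B,C}:
  {A}: scan cost=50, card=50
  {C}: scan cost=500, card=500
  {B}: scan cost=50, card=50
  {AC}: card=2500; try (A,hash)→1600, (C,nl_idx)→3000, (C,merge)→5400, (A,merge)→5850, (A,nl_idx)→6000, (C,hash)→9100 …(+2); best=1600 via (A,hash)
  {AB}: card=500; try (B,hash)→700, (A,hash)→700, (B,merge)→750, (A,merge)→750, (B,nl_idx)→850, (A,nl_idx)→850 …(+2); best=700 via (B,hash)
  {BC}: card=5000; try (B,hash)→1600, (C,merge)→5400, (C,nl_idx)→5500, (B,merge)→5850, (B,nl_idx)→8500, (C,hash)→9100 …(+2); best=1600 via (B,hash)
  {ABC}: card=5000; try (B,hash)→4700, (A,hash)→7200, (C,hash)→10200, (C,nl_idx)→10200, (C,merge)→10700, (B,nl_idx)→21600 …(+6); best=4700 via (B,hash)

4700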